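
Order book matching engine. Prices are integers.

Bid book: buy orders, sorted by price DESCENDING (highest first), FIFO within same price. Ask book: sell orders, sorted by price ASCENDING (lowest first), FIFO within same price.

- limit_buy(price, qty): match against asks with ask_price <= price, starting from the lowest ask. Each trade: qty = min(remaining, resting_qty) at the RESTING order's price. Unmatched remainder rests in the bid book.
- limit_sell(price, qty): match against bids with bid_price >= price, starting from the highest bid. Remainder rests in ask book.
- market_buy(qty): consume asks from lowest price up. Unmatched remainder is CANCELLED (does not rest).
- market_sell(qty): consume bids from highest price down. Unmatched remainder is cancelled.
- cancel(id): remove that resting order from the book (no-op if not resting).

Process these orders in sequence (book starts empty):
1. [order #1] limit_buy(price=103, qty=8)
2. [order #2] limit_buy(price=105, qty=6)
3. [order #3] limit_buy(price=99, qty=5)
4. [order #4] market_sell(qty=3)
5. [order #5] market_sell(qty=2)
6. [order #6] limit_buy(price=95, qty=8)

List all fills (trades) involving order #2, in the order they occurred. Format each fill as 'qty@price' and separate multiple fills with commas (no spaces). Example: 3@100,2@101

Answer: 3@105,2@105

Derivation:
After op 1 [order #1] limit_buy(price=103, qty=8): fills=none; bids=[#1:8@103] asks=[-]
After op 2 [order #2] limit_buy(price=105, qty=6): fills=none; bids=[#2:6@105 #1:8@103] asks=[-]
After op 3 [order #3] limit_buy(price=99, qty=5): fills=none; bids=[#2:6@105 #1:8@103 #3:5@99] asks=[-]
After op 4 [order #4] market_sell(qty=3): fills=#2x#4:3@105; bids=[#2:3@105 #1:8@103 #3:5@99] asks=[-]
After op 5 [order #5] market_sell(qty=2): fills=#2x#5:2@105; bids=[#2:1@105 #1:8@103 #3:5@99] asks=[-]
After op 6 [order #6] limit_buy(price=95, qty=8): fills=none; bids=[#2:1@105 #1:8@103 #3:5@99 #6:8@95] asks=[-]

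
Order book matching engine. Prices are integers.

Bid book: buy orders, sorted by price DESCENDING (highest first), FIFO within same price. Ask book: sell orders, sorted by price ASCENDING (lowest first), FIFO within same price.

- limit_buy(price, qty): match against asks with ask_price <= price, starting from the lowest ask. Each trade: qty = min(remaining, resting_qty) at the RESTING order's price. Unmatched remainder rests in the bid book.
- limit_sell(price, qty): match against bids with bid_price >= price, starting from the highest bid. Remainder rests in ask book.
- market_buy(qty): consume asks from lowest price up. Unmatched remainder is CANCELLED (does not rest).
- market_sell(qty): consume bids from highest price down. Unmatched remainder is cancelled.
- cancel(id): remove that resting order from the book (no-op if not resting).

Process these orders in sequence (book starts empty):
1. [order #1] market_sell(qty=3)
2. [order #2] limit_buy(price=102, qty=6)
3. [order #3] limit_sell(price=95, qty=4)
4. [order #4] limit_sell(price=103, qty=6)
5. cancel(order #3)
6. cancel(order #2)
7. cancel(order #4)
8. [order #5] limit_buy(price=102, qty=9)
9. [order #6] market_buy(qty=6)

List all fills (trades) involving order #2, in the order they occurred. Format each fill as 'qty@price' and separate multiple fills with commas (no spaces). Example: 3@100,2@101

Answer: 4@102

Derivation:
After op 1 [order #1] market_sell(qty=3): fills=none; bids=[-] asks=[-]
After op 2 [order #2] limit_buy(price=102, qty=6): fills=none; bids=[#2:6@102] asks=[-]
After op 3 [order #3] limit_sell(price=95, qty=4): fills=#2x#3:4@102; bids=[#2:2@102] asks=[-]
After op 4 [order #4] limit_sell(price=103, qty=6): fills=none; bids=[#2:2@102] asks=[#4:6@103]
After op 5 cancel(order #3): fills=none; bids=[#2:2@102] asks=[#4:6@103]
After op 6 cancel(order #2): fills=none; bids=[-] asks=[#4:6@103]
After op 7 cancel(order #4): fills=none; bids=[-] asks=[-]
After op 8 [order #5] limit_buy(price=102, qty=9): fills=none; bids=[#5:9@102] asks=[-]
After op 9 [order #6] market_buy(qty=6): fills=none; bids=[#5:9@102] asks=[-]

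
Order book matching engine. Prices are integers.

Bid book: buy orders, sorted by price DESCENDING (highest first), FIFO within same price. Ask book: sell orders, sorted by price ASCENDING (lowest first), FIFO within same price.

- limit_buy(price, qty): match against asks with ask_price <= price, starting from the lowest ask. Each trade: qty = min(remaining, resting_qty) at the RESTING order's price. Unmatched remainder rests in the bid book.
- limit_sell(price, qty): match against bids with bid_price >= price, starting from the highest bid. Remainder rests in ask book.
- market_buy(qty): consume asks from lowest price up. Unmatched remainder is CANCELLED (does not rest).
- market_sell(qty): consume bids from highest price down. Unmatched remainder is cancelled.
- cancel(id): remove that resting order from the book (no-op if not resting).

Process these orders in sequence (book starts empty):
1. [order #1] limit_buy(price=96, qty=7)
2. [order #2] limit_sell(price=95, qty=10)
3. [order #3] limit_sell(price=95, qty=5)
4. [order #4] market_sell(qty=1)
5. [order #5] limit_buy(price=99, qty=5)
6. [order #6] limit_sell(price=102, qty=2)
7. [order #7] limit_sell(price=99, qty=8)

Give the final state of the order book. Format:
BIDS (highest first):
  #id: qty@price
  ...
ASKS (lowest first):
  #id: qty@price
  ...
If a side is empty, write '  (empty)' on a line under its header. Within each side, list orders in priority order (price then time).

After op 1 [order #1] limit_buy(price=96, qty=7): fills=none; bids=[#1:7@96] asks=[-]
After op 2 [order #2] limit_sell(price=95, qty=10): fills=#1x#2:7@96; bids=[-] asks=[#2:3@95]
After op 3 [order #3] limit_sell(price=95, qty=5): fills=none; bids=[-] asks=[#2:3@95 #3:5@95]
After op 4 [order #4] market_sell(qty=1): fills=none; bids=[-] asks=[#2:3@95 #3:5@95]
After op 5 [order #5] limit_buy(price=99, qty=5): fills=#5x#2:3@95 #5x#3:2@95; bids=[-] asks=[#3:3@95]
After op 6 [order #6] limit_sell(price=102, qty=2): fills=none; bids=[-] asks=[#3:3@95 #6:2@102]
After op 7 [order #7] limit_sell(price=99, qty=8): fills=none; bids=[-] asks=[#3:3@95 #7:8@99 #6:2@102]

Answer: BIDS (highest first):
  (empty)
ASKS (lowest first):
  #3: 3@95
  #7: 8@99
  #6: 2@102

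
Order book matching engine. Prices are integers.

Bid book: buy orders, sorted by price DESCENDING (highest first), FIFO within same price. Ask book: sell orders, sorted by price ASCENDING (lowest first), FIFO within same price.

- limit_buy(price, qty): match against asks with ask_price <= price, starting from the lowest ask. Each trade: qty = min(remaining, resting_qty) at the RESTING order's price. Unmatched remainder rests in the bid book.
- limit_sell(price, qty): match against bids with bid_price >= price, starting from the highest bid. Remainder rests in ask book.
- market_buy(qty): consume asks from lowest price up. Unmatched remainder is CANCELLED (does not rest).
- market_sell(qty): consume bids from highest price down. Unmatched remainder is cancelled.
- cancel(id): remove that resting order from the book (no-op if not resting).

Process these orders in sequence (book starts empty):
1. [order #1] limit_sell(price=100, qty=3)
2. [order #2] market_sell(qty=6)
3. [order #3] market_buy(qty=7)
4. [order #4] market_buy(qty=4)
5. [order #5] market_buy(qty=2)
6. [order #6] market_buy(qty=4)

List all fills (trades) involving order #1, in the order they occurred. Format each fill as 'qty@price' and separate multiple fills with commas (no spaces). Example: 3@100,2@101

Answer: 3@100

Derivation:
After op 1 [order #1] limit_sell(price=100, qty=3): fills=none; bids=[-] asks=[#1:3@100]
After op 2 [order #2] market_sell(qty=6): fills=none; bids=[-] asks=[#1:3@100]
After op 3 [order #3] market_buy(qty=7): fills=#3x#1:3@100; bids=[-] asks=[-]
After op 4 [order #4] market_buy(qty=4): fills=none; bids=[-] asks=[-]
After op 5 [order #5] market_buy(qty=2): fills=none; bids=[-] asks=[-]
After op 6 [order #6] market_buy(qty=4): fills=none; bids=[-] asks=[-]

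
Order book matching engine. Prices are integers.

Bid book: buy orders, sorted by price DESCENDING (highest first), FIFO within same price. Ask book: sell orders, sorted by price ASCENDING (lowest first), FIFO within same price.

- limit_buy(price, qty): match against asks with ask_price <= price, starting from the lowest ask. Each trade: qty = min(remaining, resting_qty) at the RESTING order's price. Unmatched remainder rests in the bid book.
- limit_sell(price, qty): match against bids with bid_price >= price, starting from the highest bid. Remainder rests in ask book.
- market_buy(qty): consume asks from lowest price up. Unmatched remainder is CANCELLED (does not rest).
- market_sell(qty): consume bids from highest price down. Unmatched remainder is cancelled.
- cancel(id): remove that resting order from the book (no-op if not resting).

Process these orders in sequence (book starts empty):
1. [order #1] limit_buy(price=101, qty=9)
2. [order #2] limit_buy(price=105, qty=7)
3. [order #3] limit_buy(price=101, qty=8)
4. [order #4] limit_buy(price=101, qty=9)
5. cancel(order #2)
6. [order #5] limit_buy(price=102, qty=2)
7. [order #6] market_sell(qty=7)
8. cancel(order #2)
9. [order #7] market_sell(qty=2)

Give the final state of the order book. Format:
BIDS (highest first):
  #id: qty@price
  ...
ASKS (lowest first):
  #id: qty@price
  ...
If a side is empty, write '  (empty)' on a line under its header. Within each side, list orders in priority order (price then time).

After op 1 [order #1] limit_buy(price=101, qty=9): fills=none; bids=[#1:9@101] asks=[-]
After op 2 [order #2] limit_buy(price=105, qty=7): fills=none; bids=[#2:7@105 #1:9@101] asks=[-]
After op 3 [order #3] limit_buy(price=101, qty=8): fills=none; bids=[#2:7@105 #1:9@101 #3:8@101] asks=[-]
After op 4 [order #4] limit_buy(price=101, qty=9): fills=none; bids=[#2:7@105 #1:9@101 #3:8@101 #4:9@101] asks=[-]
After op 5 cancel(order #2): fills=none; bids=[#1:9@101 #3:8@101 #4:9@101] asks=[-]
After op 6 [order #5] limit_buy(price=102, qty=2): fills=none; bids=[#5:2@102 #1:9@101 #3:8@101 #4:9@101] asks=[-]
After op 7 [order #6] market_sell(qty=7): fills=#5x#6:2@102 #1x#6:5@101; bids=[#1:4@101 #3:8@101 #4:9@101] asks=[-]
After op 8 cancel(order #2): fills=none; bids=[#1:4@101 #3:8@101 #4:9@101] asks=[-]
After op 9 [order #7] market_sell(qty=2): fills=#1x#7:2@101; bids=[#1:2@101 #3:8@101 #4:9@101] asks=[-]

Answer: BIDS (highest first):
  #1: 2@101
  #3: 8@101
  #4: 9@101
ASKS (lowest first):
  (empty)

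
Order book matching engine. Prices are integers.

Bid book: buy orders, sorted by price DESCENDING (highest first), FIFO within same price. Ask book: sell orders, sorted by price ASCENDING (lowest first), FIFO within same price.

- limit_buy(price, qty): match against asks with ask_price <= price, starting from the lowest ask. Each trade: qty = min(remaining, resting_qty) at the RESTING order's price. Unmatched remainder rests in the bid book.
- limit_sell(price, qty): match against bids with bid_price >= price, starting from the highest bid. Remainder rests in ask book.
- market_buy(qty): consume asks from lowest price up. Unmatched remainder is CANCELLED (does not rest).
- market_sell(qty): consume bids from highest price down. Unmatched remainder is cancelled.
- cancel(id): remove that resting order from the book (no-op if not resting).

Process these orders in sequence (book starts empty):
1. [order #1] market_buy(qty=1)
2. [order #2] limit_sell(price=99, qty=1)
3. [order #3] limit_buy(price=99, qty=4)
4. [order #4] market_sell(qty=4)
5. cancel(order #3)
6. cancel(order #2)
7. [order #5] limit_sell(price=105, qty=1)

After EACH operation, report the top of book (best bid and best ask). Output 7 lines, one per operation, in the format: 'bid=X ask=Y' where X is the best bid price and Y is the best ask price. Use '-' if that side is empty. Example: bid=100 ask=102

Answer: bid=- ask=-
bid=- ask=99
bid=99 ask=-
bid=- ask=-
bid=- ask=-
bid=- ask=-
bid=- ask=105

Derivation:
After op 1 [order #1] market_buy(qty=1): fills=none; bids=[-] asks=[-]
After op 2 [order #2] limit_sell(price=99, qty=1): fills=none; bids=[-] asks=[#2:1@99]
After op 3 [order #3] limit_buy(price=99, qty=4): fills=#3x#2:1@99; bids=[#3:3@99] asks=[-]
After op 4 [order #4] market_sell(qty=4): fills=#3x#4:3@99; bids=[-] asks=[-]
After op 5 cancel(order #3): fills=none; bids=[-] asks=[-]
After op 6 cancel(order #2): fills=none; bids=[-] asks=[-]
After op 7 [order #5] limit_sell(price=105, qty=1): fills=none; bids=[-] asks=[#5:1@105]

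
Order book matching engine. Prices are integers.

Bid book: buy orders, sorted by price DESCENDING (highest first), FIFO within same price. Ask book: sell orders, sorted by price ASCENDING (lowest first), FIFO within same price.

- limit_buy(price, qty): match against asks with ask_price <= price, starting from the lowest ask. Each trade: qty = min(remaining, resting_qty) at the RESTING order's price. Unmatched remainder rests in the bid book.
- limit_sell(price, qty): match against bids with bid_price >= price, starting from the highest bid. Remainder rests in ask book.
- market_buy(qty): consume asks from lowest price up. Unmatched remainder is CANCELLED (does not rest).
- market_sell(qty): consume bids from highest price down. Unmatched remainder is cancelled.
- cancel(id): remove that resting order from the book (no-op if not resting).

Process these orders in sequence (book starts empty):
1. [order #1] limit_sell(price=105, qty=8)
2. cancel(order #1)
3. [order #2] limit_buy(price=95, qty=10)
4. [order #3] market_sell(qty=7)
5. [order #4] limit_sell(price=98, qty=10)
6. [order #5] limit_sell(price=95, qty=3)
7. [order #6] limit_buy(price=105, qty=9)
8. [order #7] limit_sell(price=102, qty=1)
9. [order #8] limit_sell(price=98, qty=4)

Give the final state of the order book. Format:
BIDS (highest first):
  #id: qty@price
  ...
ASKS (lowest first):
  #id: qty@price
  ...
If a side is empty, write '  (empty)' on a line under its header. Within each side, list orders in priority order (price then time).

Answer: BIDS (highest first):
  (empty)
ASKS (lowest first):
  #4: 1@98
  #8: 4@98
  #7: 1@102

Derivation:
After op 1 [order #1] limit_sell(price=105, qty=8): fills=none; bids=[-] asks=[#1:8@105]
After op 2 cancel(order #1): fills=none; bids=[-] asks=[-]
After op 3 [order #2] limit_buy(price=95, qty=10): fills=none; bids=[#2:10@95] asks=[-]
After op 4 [order #3] market_sell(qty=7): fills=#2x#3:7@95; bids=[#2:3@95] asks=[-]
After op 5 [order #4] limit_sell(price=98, qty=10): fills=none; bids=[#2:3@95] asks=[#4:10@98]
After op 6 [order #5] limit_sell(price=95, qty=3): fills=#2x#5:3@95; bids=[-] asks=[#4:10@98]
After op 7 [order #6] limit_buy(price=105, qty=9): fills=#6x#4:9@98; bids=[-] asks=[#4:1@98]
After op 8 [order #7] limit_sell(price=102, qty=1): fills=none; bids=[-] asks=[#4:1@98 #7:1@102]
After op 9 [order #8] limit_sell(price=98, qty=4): fills=none; bids=[-] asks=[#4:1@98 #8:4@98 #7:1@102]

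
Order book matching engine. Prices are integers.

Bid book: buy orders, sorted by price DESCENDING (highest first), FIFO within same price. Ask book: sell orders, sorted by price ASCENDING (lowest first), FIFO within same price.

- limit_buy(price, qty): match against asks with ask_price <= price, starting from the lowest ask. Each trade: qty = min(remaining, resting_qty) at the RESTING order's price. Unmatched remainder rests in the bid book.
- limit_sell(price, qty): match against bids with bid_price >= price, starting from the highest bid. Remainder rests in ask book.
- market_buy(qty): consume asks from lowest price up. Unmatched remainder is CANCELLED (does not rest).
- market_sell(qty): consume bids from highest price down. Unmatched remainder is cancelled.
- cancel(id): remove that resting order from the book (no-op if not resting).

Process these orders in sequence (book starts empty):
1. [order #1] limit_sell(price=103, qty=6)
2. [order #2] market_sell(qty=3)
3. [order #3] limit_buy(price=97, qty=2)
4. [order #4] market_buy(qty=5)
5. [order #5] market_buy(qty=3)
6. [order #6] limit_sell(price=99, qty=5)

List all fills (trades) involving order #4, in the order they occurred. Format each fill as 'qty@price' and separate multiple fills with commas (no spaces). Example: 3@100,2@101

Answer: 5@103

Derivation:
After op 1 [order #1] limit_sell(price=103, qty=6): fills=none; bids=[-] asks=[#1:6@103]
After op 2 [order #2] market_sell(qty=3): fills=none; bids=[-] asks=[#1:6@103]
After op 3 [order #3] limit_buy(price=97, qty=2): fills=none; bids=[#3:2@97] asks=[#1:6@103]
After op 4 [order #4] market_buy(qty=5): fills=#4x#1:5@103; bids=[#3:2@97] asks=[#1:1@103]
After op 5 [order #5] market_buy(qty=3): fills=#5x#1:1@103; bids=[#3:2@97] asks=[-]
After op 6 [order #6] limit_sell(price=99, qty=5): fills=none; bids=[#3:2@97] asks=[#6:5@99]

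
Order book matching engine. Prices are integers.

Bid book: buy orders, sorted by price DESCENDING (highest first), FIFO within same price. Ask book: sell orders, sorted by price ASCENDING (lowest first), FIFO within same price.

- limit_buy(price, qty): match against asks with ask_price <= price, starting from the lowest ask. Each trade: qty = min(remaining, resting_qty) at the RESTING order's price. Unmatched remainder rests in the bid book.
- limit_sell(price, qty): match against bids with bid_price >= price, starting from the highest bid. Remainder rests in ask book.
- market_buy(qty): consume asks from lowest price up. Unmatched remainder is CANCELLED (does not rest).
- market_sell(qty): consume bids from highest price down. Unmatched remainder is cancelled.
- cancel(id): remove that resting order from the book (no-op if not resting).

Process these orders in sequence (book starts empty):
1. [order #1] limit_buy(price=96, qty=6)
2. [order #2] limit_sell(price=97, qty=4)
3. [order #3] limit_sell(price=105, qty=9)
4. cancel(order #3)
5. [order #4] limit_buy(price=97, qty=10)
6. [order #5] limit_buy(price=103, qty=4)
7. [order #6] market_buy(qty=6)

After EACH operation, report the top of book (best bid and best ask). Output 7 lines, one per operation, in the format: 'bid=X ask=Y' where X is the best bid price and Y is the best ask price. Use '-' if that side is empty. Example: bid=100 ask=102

Answer: bid=96 ask=-
bid=96 ask=97
bid=96 ask=97
bid=96 ask=97
bid=97 ask=-
bid=103 ask=-
bid=103 ask=-

Derivation:
After op 1 [order #1] limit_buy(price=96, qty=6): fills=none; bids=[#1:6@96] asks=[-]
After op 2 [order #2] limit_sell(price=97, qty=4): fills=none; bids=[#1:6@96] asks=[#2:4@97]
After op 3 [order #3] limit_sell(price=105, qty=9): fills=none; bids=[#1:6@96] asks=[#2:4@97 #3:9@105]
After op 4 cancel(order #3): fills=none; bids=[#1:6@96] asks=[#2:4@97]
After op 5 [order #4] limit_buy(price=97, qty=10): fills=#4x#2:4@97; bids=[#4:6@97 #1:6@96] asks=[-]
After op 6 [order #5] limit_buy(price=103, qty=4): fills=none; bids=[#5:4@103 #4:6@97 #1:6@96] asks=[-]
After op 7 [order #6] market_buy(qty=6): fills=none; bids=[#5:4@103 #4:6@97 #1:6@96] asks=[-]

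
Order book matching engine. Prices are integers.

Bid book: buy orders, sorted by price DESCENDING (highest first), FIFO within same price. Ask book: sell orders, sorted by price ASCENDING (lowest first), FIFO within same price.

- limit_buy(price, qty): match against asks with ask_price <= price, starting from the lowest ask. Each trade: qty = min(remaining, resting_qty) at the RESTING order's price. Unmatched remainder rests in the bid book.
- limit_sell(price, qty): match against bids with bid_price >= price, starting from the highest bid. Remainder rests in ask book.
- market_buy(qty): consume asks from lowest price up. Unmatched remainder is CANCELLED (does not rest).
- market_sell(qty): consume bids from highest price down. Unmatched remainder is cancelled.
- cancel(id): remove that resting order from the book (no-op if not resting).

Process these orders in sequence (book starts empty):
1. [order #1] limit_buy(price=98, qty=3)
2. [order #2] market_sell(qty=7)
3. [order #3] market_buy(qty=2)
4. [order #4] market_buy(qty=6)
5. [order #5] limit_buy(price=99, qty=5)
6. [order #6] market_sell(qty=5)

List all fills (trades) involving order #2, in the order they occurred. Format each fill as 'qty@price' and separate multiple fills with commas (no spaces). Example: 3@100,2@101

Answer: 3@98

Derivation:
After op 1 [order #1] limit_buy(price=98, qty=3): fills=none; bids=[#1:3@98] asks=[-]
After op 2 [order #2] market_sell(qty=7): fills=#1x#2:3@98; bids=[-] asks=[-]
After op 3 [order #3] market_buy(qty=2): fills=none; bids=[-] asks=[-]
After op 4 [order #4] market_buy(qty=6): fills=none; bids=[-] asks=[-]
After op 5 [order #5] limit_buy(price=99, qty=5): fills=none; bids=[#5:5@99] asks=[-]
After op 6 [order #6] market_sell(qty=5): fills=#5x#6:5@99; bids=[-] asks=[-]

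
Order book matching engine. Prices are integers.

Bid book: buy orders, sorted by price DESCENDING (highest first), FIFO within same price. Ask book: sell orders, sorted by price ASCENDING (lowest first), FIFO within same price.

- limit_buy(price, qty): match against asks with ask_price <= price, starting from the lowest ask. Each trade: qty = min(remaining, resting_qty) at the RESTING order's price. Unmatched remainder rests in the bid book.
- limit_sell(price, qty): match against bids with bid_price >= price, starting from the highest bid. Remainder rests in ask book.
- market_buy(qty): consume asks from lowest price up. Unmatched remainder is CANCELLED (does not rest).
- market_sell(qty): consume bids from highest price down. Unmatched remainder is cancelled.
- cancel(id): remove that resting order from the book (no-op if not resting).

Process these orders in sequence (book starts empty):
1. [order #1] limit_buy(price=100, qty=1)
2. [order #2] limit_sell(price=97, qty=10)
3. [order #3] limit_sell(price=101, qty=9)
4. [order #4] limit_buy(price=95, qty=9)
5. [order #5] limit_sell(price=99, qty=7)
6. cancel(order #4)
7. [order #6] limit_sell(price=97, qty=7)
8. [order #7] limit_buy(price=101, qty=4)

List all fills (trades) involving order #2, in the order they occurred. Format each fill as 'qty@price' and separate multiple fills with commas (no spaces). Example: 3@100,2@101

Answer: 1@100,4@97

Derivation:
After op 1 [order #1] limit_buy(price=100, qty=1): fills=none; bids=[#1:1@100] asks=[-]
After op 2 [order #2] limit_sell(price=97, qty=10): fills=#1x#2:1@100; bids=[-] asks=[#2:9@97]
After op 3 [order #3] limit_sell(price=101, qty=9): fills=none; bids=[-] asks=[#2:9@97 #3:9@101]
After op 4 [order #4] limit_buy(price=95, qty=9): fills=none; bids=[#4:9@95] asks=[#2:9@97 #3:9@101]
After op 5 [order #5] limit_sell(price=99, qty=7): fills=none; bids=[#4:9@95] asks=[#2:9@97 #5:7@99 #3:9@101]
After op 6 cancel(order #4): fills=none; bids=[-] asks=[#2:9@97 #5:7@99 #3:9@101]
After op 7 [order #6] limit_sell(price=97, qty=7): fills=none; bids=[-] asks=[#2:9@97 #6:7@97 #5:7@99 #3:9@101]
After op 8 [order #7] limit_buy(price=101, qty=4): fills=#7x#2:4@97; bids=[-] asks=[#2:5@97 #6:7@97 #5:7@99 #3:9@101]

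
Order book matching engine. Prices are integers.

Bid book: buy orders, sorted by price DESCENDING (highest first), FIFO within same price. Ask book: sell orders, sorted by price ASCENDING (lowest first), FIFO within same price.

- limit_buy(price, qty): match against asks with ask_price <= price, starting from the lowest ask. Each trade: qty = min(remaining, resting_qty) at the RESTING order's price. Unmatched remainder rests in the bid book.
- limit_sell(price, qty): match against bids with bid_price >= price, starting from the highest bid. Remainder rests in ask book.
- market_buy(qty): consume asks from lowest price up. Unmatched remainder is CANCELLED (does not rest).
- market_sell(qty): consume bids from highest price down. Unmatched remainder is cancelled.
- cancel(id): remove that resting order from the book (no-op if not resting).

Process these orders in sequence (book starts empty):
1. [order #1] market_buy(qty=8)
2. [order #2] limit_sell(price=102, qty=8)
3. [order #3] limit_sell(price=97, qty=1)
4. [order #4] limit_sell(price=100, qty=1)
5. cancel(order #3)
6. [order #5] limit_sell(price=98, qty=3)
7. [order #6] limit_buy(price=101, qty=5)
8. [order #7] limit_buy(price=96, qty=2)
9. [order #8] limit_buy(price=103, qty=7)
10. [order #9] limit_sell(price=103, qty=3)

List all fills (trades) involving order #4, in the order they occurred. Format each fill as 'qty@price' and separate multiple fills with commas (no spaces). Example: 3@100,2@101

Answer: 1@100

Derivation:
After op 1 [order #1] market_buy(qty=8): fills=none; bids=[-] asks=[-]
After op 2 [order #2] limit_sell(price=102, qty=8): fills=none; bids=[-] asks=[#2:8@102]
After op 3 [order #3] limit_sell(price=97, qty=1): fills=none; bids=[-] asks=[#3:1@97 #2:8@102]
After op 4 [order #4] limit_sell(price=100, qty=1): fills=none; bids=[-] asks=[#3:1@97 #4:1@100 #2:8@102]
After op 5 cancel(order #3): fills=none; bids=[-] asks=[#4:1@100 #2:8@102]
After op 6 [order #5] limit_sell(price=98, qty=3): fills=none; bids=[-] asks=[#5:3@98 #4:1@100 #2:8@102]
After op 7 [order #6] limit_buy(price=101, qty=5): fills=#6x#5:3@98 #6x#4:1@100; bids=[#6:1@101] asks=[#2:8@102]
After op 8 [order #7] limit_buy(price=96, qty=2): fills=none; bids=[#6:1@101 #7:2@96] asks=[#2:8@102]
After op 9 [order #8] limit_buy(price=103, qty=7): fills=#8x#2:7@102; bids=[#6:1@101 #7:2@96] asks=[#2:1@102]
After op 10 [order #9] limit_sell(price=103, qty=3): fills=none; bids=[#6:1@101 #7:2@96] asks=[#2:1@102 #9:3@103]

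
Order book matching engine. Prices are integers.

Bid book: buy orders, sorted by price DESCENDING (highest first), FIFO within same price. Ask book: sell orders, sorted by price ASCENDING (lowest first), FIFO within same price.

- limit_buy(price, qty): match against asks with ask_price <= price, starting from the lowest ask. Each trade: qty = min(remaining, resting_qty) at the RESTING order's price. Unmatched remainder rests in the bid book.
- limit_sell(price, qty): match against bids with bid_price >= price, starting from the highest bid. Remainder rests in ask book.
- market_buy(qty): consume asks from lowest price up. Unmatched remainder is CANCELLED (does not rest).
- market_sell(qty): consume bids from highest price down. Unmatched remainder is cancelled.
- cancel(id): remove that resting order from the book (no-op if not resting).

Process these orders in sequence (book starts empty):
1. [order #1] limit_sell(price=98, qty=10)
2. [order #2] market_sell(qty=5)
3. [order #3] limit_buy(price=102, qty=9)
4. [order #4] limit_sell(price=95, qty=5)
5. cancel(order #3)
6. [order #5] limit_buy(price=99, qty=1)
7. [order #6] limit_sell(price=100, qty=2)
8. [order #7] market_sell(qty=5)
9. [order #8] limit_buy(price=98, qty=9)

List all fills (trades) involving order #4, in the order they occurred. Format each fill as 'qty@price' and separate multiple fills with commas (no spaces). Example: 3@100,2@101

Answer: 1@95,4@95

Derivation:
After op 1 [order #1] limit_sell(price=98, qty=10): fills=none; bids=[-] asks=[#1:10@98]
After op 2 [order #2] market_sell(qty=5): fills=none; bids=[-] asks=[#1:10@98]
After op 3 [order #3] limit_buy(price=102, qty=9): fills=#3x#1:9@98; bids=[-] asks=[#1:1@98]
After op 4 [order #4] limit_sell(price=95, qty=5): fills=none; bids=[-] asks=[#4:5@95 #1:1@98]
After op 5 cancel(order #3): fills=none; bids=[-] asks=[#4:5@95 #1:1@98]
After op 6 [order #5] limit_buy(price=99, qty=1): fills=#5x#4:1@95; bids=[-] asks=[#4:4@95 #1:1@98]
After op 7 [order #6] limit_sell(price=100, qty=2): fills=none; bids=[-] asks=[#4:4@95 #1:1@98 #6:2@100]
After op 8 [order #7] market_sell(qty=5): fills=none; bids=[-] asks=[#4:4@95 #1:1@98 #6:2@100]
After op 9 [order #8] limit_buy(price=98, qty=9): fills=#8x#4:4@95 #8x#1:1@98; bids=[#8:4@98] asks=[#6:2@100]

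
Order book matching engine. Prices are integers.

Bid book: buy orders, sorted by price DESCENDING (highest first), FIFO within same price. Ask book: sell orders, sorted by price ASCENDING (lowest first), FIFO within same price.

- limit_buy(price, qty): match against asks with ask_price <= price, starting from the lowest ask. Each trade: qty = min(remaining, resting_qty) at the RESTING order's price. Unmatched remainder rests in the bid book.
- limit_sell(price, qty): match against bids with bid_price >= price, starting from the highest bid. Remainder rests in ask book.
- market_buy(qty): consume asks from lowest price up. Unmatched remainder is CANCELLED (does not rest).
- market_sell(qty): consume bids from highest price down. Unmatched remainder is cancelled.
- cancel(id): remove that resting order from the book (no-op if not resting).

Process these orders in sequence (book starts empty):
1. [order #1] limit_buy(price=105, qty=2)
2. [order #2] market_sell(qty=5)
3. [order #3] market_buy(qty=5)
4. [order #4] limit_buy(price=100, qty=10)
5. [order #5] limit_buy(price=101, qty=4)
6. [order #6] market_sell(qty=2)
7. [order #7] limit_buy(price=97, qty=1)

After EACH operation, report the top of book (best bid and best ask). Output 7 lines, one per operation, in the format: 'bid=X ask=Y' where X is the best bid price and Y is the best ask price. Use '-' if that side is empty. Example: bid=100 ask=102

After op 1 [order #1] limit_buy(price=105, qty=2): fills=none; bids=[#1:2@105] asks=[-]
After op 2 [order #2] market_sell(qty=5): fills=#1x#2:2@105; bids=[-] asks=[-]
After op 3 [order #3] market_buy(qty=5): fills=none; bids=[-] asks=[-]
After op 4 [order #4] limit_buy(price=100, qty=10): fills=none; bids=[#4:10@100] asks=[-]
After op 5 [order #5] limit_buy(price=101, qty=4): fills=none; bids=[#5:4@101 #4:10@100] asks=[-]
After op 6 [order #6] market_sell(qty=2): fills=#5x#6:2@101; bids=[#5:2@101 #4:10@100] asks=[-]
After op 7 [order #7] limit_buy(price=97, qty=1): fills=none; bids=[#5:2@101 #4:10@100 #7:1@97] asks=[-]

Answer: bid=105 ask=-
bid=- ask=-
bid=- ask=-
bid=100 ask=-
bid=101 ask=-
bid=101 ask=-
bid=101 ask=-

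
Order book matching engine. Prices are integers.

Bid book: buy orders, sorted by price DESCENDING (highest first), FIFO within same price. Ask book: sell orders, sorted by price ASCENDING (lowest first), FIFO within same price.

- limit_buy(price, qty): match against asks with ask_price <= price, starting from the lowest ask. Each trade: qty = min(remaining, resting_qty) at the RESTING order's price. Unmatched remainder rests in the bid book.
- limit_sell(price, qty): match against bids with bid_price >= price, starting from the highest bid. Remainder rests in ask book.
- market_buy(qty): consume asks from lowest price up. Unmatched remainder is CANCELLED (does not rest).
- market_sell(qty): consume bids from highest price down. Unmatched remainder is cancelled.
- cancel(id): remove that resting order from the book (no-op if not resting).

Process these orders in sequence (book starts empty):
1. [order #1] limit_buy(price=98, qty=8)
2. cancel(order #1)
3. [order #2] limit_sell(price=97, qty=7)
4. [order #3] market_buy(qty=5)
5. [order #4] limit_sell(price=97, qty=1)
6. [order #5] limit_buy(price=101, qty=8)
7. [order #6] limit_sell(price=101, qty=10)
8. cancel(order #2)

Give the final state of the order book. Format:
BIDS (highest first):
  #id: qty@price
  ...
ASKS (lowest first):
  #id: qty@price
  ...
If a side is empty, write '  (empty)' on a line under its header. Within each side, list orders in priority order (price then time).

Answer: BIDS (highest first):
  (empty)
ASKS (lowest first):
  #6: 5@101

Derivation:
After op 1 [order #1] limit_buy(price=98, qty=8): fills=none; bids=[#1:8@98] asks=[-]
After op 2 cancel(order #1): fills=none; bids=[-] asks=[-]
After op 3 [order #2] limit_sell(price=97, qty=7): fills=none; bids=[-] asks=[#2:7@97]
After op 4 [order #3] market_buy(qty=5): fills=#3x#2:5@97; bids=[-] asks=[#2:2@97]
After op 5 [order #4] limit_sell(price=97, qty=1): fills=none; bids=[-] asks=[#2:2@97 #4:1@97]
After op 6 [order #5] limit_buy(price=101, qty=8): fills=#5x#2:2@97 #5x#4:1@97; bids=[#5:5@101] asks=[-]
After op 7 [order #6] limit_sell(price=101, qty=10): fills=#5x#6:5@101; bids=[-] asks=[#6:5@101]
After op 8 cancel(order #2): fills=none; bids=[-] asks=[#6:5@101]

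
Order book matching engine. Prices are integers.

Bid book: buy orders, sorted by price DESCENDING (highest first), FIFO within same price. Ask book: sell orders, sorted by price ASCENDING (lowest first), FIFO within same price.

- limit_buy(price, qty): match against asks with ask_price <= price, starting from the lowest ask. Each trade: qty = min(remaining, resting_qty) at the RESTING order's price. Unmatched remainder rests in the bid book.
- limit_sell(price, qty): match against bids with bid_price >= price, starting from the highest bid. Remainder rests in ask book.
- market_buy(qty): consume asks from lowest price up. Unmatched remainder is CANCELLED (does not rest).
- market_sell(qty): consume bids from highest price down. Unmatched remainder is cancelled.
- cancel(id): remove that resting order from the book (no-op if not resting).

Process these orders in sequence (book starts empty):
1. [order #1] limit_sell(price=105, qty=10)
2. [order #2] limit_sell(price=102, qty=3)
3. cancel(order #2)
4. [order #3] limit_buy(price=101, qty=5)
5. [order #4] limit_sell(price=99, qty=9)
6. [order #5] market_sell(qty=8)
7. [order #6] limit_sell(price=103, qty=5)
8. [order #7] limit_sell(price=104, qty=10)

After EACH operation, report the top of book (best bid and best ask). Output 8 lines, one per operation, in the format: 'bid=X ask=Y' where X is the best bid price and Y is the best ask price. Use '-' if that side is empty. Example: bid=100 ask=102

After op 1 [order #1] limit_sell(price=105, qty=10): fills=none; bids=[-] asks=[#1:10@105]
After op 2 [order #2] limit_sell(price=102, qty=3): fills=none; bids=[-] asks=[#2:3@102 #1:10@105]
After op 3 cancel(order #2): fills=none; bids=[-] asks=[#1:10@105]
After op 4 [order #3] limit_buy(price=101, qty=5): fills=none; bids=[#3:5@101] asks=[#1:10@105]
After op 5 [order #4] limit_sell(price=99, qty=9): fills=#3x#4:5@101; bids=[-] asks=[#4:4@99 #1:10@105]
After op 6 [order #5] market_sell(qty=8): fills=none; bids=[-] asks=[#4:4@99 #1:10@105]
After op 7 [order #6] limit_sell(price=103, qty=5): fills=none; bids=[-] asks=[#4:4@99 #6:5@103 #1:10@105]
After op 8 [order #7] limit_sell(price=104, qty=10): fills=none; bids=[-] asks=[#4:4@99 #6:5@103 #7:10@104 #1:10@105]

Answer: bid=- ask=105
bid=- ask=102
bid=- ask=105
bid=101 ask=105
bid=- ask=99
bid=- ask=99
bid=- ask=99
bid=- ask=99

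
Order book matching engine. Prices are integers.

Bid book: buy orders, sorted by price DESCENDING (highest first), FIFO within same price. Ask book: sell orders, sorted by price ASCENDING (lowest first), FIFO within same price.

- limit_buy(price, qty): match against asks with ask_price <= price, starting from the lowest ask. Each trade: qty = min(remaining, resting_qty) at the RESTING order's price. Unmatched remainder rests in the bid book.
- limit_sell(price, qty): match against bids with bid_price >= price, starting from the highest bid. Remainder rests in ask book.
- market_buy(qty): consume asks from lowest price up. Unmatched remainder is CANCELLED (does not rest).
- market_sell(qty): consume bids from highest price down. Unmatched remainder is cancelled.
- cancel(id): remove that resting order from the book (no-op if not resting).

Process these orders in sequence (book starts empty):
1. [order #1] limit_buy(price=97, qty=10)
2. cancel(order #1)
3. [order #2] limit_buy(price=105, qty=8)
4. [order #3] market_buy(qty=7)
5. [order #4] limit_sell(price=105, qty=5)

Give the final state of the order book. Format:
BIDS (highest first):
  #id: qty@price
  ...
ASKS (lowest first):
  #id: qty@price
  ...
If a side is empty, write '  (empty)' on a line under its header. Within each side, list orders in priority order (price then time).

After op 1 [order #1] limit_buy(price=97, qty=10): fills=none; bids=[#1:10@97] asks=[-]
After op 2 cancel(order #1): fills=none; bids=[-] asks=[-]
After op 3 [order #2] limit_buy(price=105, qty=8): fills=none; bids=[#2:8@105] asks=[-]
After op 4 [order #3] market_buy(qty=7): fills=none; bids=[#2:8@105] asks=[-]
After op 5 [order #4] limit_sell(price=105, qty=5): fills=#2x#4:5@105; bids=[#2:3@105] asks=[-]

Answer: BIDS (highest first):
  #2: 3@105
ASKS (lowest first):
  (empty)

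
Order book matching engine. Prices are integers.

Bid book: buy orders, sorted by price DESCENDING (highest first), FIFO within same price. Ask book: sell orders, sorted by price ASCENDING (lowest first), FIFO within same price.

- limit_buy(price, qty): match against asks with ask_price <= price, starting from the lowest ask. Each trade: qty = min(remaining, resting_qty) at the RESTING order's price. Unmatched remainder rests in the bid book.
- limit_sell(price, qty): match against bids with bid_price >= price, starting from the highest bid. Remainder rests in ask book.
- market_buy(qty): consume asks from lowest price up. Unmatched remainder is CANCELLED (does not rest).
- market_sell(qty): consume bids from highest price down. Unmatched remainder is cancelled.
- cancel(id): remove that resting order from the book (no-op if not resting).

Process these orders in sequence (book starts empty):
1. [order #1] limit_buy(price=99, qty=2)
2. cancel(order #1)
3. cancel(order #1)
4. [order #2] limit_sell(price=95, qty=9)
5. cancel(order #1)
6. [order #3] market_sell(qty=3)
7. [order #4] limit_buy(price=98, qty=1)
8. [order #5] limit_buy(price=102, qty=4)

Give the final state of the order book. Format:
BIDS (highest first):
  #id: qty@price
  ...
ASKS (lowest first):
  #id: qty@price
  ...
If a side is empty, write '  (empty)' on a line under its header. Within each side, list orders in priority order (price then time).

After op 1 [order #1] limit_buy(price=99, qty=2): fills=none; bids=[#1:2@99] asks=[-]
After op 2 cancel(order #1): fills=none; bids=[-] asks=[-]
After op 3 cancel(order #1): fills=none; bids=[-] asks=[-]
After op 4 [order #2] limit_sell(price=95, qty=9): fills=none; bids=[-] asks=[#2:9@95]
After op 5 cancel(order #1): fills=none; bids=[-] asks=[#2:9@95]
After op 6 [order #3] market_sell(qty=3): fills=none; bids=[-] asks=[#2:9@95]
After op 7 [order #4] limit_buy(price=98, qty=1): fills=#4x#2:1@95; bids=[-] asks=[#2:8@95]
After op 8 [order #5] limit_buy(price=102, qty=4): fills=#5x#2:4@95; bids=[-] asks=[#2:4@95]

Answer: BIDS (highest first):
  (empty)
ASKS (lowest first):
  #2: 4@95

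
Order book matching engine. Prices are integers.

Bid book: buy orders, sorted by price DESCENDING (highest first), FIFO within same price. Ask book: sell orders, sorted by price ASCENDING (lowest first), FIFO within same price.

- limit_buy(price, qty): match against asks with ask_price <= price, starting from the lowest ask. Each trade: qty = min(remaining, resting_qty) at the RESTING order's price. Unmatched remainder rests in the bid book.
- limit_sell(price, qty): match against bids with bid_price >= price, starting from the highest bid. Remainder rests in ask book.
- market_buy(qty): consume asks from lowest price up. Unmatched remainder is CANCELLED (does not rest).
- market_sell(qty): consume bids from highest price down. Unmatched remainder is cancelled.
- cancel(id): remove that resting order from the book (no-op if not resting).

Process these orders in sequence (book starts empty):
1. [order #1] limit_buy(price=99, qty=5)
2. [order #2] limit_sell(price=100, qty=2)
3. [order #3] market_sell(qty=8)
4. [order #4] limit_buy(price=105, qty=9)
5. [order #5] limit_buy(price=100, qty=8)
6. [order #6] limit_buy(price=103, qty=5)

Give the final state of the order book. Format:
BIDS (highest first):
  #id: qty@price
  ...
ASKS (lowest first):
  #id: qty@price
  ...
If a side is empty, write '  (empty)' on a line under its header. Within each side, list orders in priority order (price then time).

Answer: BIDS (highest first):
  #4: 7@105
  #6: 5@103
  #5: 8@100
ASKS (lowest first):
  (empty)

Derivation:
After op 1 [order #1] limit_buy(price=99, qty=5): fills=none; bids=[#1:5@99] asks=[-]
After op 2 [order #2] limit_sell(price=100, qty=2): fills=none; bids=[#1:5@99] asks=[#2:2@100]
After op 3 [order #3] market_sell(qty=8): fills=#1x#3:5@99; bids=[-] asks=[#2:2@100]
After op 4 [order #4] limit_buy(price=105, qty=9): fills=#4x#2:2@100; bids=[#4:7@105] asks=[-]
After op 5 [order #5] limit_buy(price=100, qty=8): fills=none; bids=[#4:7@105 #5:8@100] asks=[-]
After op 6 [order #6] limit_buy(price=103, qty=5): fills=none; bids=[#4:7@105 #6:5@103 #5:8@100] asks=[-]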